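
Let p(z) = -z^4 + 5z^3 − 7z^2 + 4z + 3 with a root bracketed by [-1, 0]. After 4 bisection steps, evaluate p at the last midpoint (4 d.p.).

p(-0.5) = -1.4375 < 0, so the root lies in [-0.5, 0]
p(-0.25) = 1.480469 > 0, so the root lies in [-0.5, -0.25]
p(-0.375) = 0.232178 > 0, so the root lies in [-0.5, -0.375]
p(-0.4375) = -0.5452 < 0, so the root lies in [-0.4375, -0.375]

-0.5452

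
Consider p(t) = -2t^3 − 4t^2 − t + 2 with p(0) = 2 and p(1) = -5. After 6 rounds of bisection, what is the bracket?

midpoint 0.5: p = 0.25 > 0 → [0.5, 1]
midpoint 0.75: p = -1.84375 < 0 → [0.5, 0.75]
midpoint 0.625: p = -0.675781 < 0 → [0.5, 0.625]
midpoint 0.5625: p = -0.1841 < 0 → [0.5, 0.5625]
midpoint 0.53125: p = 0.04 > 0 → [0.53125, 0.5625]
midpoint 0.546875: p = -0.0703 < 0 → [0.53125, 0.546875]

[0.53125, 0.546875]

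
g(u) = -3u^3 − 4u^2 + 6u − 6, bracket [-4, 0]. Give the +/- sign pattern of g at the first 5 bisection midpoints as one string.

-++--

midpoint -2: g = -10 < 0 → [-4, -2]
midpoint -3: g = 21 > 0 → [-3, -2]
midpoint -2.5: g = 0.875 > 0 → [-2.5, -2]
midpoint -2.25: g = -5.5781 < 0 → [-2.5, -2.25]
midpoint -2.375: g = -2.623 < 0 → [-2.5, -2.375]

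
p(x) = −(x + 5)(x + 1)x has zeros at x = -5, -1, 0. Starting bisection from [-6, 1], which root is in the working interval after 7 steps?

x = -2.5 gives p = -9.375, negative; keep [-6, -2.5]
x = -4.25 gives p = -10.359375, negative; keep [-6, -4.25]
x = -5.125 gives p = 2.642578, positive; keep [-5.125, -4.25]
x = -4.6875 gives p = -5.4016, negative; keep [-5.125, -4.6875]
x = -4.90625 gives p = -1.7967, negative; keep [-5.125, -4.90625]
x = -5.015625 gives p = 0.3147, positive; keep [-5.015625, -4.90625]
x = -4.9609375 gives p = -0.7676, negative; keep [-5.015625, -4.9609375]

-5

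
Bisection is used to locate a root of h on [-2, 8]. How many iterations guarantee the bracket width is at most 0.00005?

Width after n steps is 10/2^n. Need 2^n ≥ 10/0.00005 = 200000.
2^17 = 131072 < 200000 ≤ 2^18 = 262144, so n = 18.

18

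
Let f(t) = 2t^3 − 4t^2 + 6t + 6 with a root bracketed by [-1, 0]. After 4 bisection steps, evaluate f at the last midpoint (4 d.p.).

m = -0.5, f(m) = 1.75 (+); new bracket [-1, -0.5]
m = -0.75, f(m) = -1.59375 (−); new bracket [-0.75, -0.5]
m = -0.625, f(m) = 0.199219 (+); new bracket [-0.75, -0.625]
m = -0.6875, f(m) = -0.6655 (−); new bracket [-0.6875, -0.625]

-0.6655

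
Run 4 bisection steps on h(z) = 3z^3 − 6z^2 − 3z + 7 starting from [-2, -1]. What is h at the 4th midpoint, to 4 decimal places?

-0.1843

m = -1.5, h(m) = -12.125 (−); new bracket [-1.5, -1]
m = -1.25, h(m) = -4.484375 (−); new bracket [-1.25, -1]
m = -1.125, h(m) = -1.490234 (−); new bracket [-1.125, -1]
m = -1.0625, h(m) = -0.1843 (−); new bracket [-1.0625, -1]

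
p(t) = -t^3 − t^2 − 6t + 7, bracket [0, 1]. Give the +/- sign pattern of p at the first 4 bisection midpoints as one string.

t = 0.5 gives p = 3.625, positive; keep [0.5, 1]
t = 0.75 gives p = 1.515625, positive; keep [0.75, 1]
t = 0.875 gives p = 0.314453, positive; keep [0.875, 1]
t = 0.9375 gives p = -0.3279, negative; keep [0.875, 0.9375]

+++-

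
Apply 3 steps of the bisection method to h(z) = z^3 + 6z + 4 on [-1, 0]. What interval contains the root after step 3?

m = -0.5, h(m) = 0.875 (+); new bracket [-1, -0.5]
m = -0.75, h(m) = -0.921875 (−); new bracket [-0.75, -0.5]
m = -0.625, h(m) = 0.005859 (+); new bracket [-0.75, -0.625]

[-0.75, -0.625]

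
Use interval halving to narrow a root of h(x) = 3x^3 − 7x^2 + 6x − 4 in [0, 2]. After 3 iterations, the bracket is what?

x = 1 gives h = -2, negative; keep [1, 2]
x = 1.5 gives h = -0.625, negative; keep [1.5, 2]
x = 1.75 gives h = 1.140625, positive; keep [1.5, 1.75]

[1.5, 1.75]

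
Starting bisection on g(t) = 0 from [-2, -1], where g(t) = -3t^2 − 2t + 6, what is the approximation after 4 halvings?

g(-1.5) = 2.25 > 0, so the root lies in [-2, -1.5]
g(-1.75) = 0.3125 > 0, so the root lies in [-2, -1.75]
g(-1.875) = -0.796875 < 0, so the root lies in [-1.875, -1.75]
g(-1.8125) = -0.2305 < 0, so the root lies in [-1.8125, -1.75]

-1.8125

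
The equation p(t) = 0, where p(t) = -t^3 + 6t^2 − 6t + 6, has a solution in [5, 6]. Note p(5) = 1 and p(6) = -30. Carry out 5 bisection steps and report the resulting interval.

t = 5.5 gives p = -11.875, negative; keep [5, 5.5]
t = 5.25 gives p = -4.828125, negative; keep [5, 5.25]
t = 5.125 gives p = -1.767578, negative; keep [5, 5.125]
t = 5.0625 gives p = -0.3479, negative; keep [5, 5.0625]
t = 5.03125 gives p = 0.3349, positive; keep [5.03125, 5.0625]

[5.03125, 5.0625]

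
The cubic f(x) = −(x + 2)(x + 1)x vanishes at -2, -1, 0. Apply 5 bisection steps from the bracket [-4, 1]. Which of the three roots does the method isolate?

-2

f(-1.5) = -0.375 < 0, so the root lies in [-4, -1.5]
f(-2.75) = 3.609375 > 0, so the root lies in [-2.75, -1.5]
f(-2.125) = 0.298828 > 0, so the root lies in [-2.125, -1.5]
f(-1.8125) = -0.2761 < 0, so the root lies in [-2.125, -1.8125]
f(-1.96875) = -0.0596 < 0, so the root lies in [-2.125, -1.96875]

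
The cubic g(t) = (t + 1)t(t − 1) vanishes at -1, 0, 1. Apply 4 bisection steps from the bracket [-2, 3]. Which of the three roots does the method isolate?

1

m = 0.5, g(m) = -0.375 (−); new bracket [0.5, 3]
m = 1.75, g(m) = 3.609375 (+); new bracket [0.5, 1.75]
m = 1.125, g(m) = 0.298828 (+); new bracket [0.5, 1.125]
m = 0.8125, g(m) = -0.2761 (−); new bracket [0.8125, 1.125]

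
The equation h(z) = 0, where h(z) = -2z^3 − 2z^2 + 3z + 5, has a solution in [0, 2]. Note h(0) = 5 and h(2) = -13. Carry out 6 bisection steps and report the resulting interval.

midpoint 1: h = 4 > 0 → [1, 2]
midpoint 1.5: h = -1.75 < 0 → [1, 1.5]
midpoint 1.25: h = 1.71875 > 0 → [1.25, 1.5]
midpoint 1.375: h = 0.1445 > 0 → [1.375, 1.5]
midpoint 1.4375: h = -0.7612 < 0 → [1.375, 1.4375]
midpoint 1.40625: h = -0.2982 < 0 → [1.375, 1.40625]

[1.375, 1.40625]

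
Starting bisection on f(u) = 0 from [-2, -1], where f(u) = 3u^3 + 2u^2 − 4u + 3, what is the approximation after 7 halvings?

-1.7578125

m = -1.5, f(m) = 3.375 (+); new bracket [-2, -1.5]
m = -1.75, f(m) = 0.046875 (+); new bracket [-2, -1.75]
m = -1.875, f(m) = -2.244141 (−); new bracket [-1.875, -1.75]
m = -1.8125, f(m) = -1.0427 (−); new bracket [-1.8125, -1.75]
m = -1.78125, f(m) = -0.4842 (−); new bracket [-1.78125, -1.75]
m = -1.765625, f(m) = -0.2153 (−); new bracket [-1.765625, -1.75]
m = -1.7578125, f(m) = -0.0834 (−); new bracket [-1.7578125, -1.75]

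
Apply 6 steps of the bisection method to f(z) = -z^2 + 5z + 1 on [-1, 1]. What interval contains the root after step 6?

[-0.21875, -0.1875]

m = 0, f(m) = 1 (+); new bracket [-1, 0]
m = -0.5, f(m) = -1.75 (−); new bracket [-0.5, 0]
m = -0.25, f(m) = -0.3125 (−); new bracket [-0.25, 0]
m = -0.125, f(m) = 0.3594 (+); new bracket [-0.25, -0.125]
m = -0.1875, f(m) = 0.0273 (+); new bracket [-0.25, -0.1875]
m = -0.21875, f(m) = -0.1416 (−); new bracket [-0.21875, -0.1875]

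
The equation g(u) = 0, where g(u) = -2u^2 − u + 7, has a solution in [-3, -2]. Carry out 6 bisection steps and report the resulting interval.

[-2.140625, -2.125]

midpoint -2.5: g = -3 < 0 → [-2.5, -2]
midpoint -2.25: g = -0.875 < 0 → [-2.25, -2]
midpoint -2.125: g = 0.09375 > 0 → [-2.25, -2.125]
midpoint -2.1875: g = -0.3828 < 0 → [-2.1875, -2.125]
midpoint -2.15625: g = -0.1426 < 0 → [-2.15625, -2.125]
midpoint -2.140625: g = -0.0239 < 0 → [-2.140625, -2.125]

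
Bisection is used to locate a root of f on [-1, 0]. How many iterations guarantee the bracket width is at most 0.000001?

20

Width after n steps is 1/2^n. Need 2^n ≥ 1/0.000001 = 1000000.
2^19 = 524288 < 1000000 ≤ 2^20 = 1048576, so n = 20.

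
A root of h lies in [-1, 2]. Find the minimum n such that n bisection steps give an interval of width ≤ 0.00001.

19

Width after n steps is 3/2^n. Need 2^n ≥ 3/0.00001 = 300000.
2^18 = 262144 < 300000 ≤ 2^19 = 524288, so n = 19.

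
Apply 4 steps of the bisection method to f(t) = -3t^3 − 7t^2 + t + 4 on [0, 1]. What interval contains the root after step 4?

midpoint 0.5: f = 2.375 > 0 → [0.5, 1]
midpoint 0.75: f = -0.453125 < 0 → [0.5, 0.75]
midpoint 0.625: f = 1.158203 > 0 → [0.625, 0.75]
midpoint 0.6875: f = 0.4041 > 0 → [0.6875, 0.75]

[0.6875, 0.75]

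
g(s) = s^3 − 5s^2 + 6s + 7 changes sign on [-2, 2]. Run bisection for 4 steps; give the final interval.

m = 0, g(m) = 7 (+); new bracket [-2, 0]
m = -1, g(m) = -5 (−); new bracket [-1, 0]
m = -0.5, g(m) = 2.625 (+); new bracket [-1, -0.5]
m = -0.75, g(m) = -0.7344 (−); new bracket [-0.75, -0.5]

[-0.75, -0.5]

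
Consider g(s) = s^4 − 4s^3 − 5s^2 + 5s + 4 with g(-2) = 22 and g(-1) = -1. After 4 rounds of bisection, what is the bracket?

g(-1.5) = 3.8125 > 0, so the root lies in [-1.5, -1]
g(-1.25) = 0.191406 > 0, so the root lies in [-1.25, -1]
g(-1.125) = -0.656006 < 0, so the root lies in [-1.25, -1.125]
g(-1.1875) = -0.3015 < 0, so the root lies in [-1.25, -1.1875]

[-1.25, -1.1875]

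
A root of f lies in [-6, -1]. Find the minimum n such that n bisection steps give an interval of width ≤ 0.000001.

Width after n steps is 5/2^n. Need 2^n ≥ 5/0.000001 = 5000000.
2^22 = 4194304 < 5000000 ≤ 2^23 = 8388608, so n = 23.

23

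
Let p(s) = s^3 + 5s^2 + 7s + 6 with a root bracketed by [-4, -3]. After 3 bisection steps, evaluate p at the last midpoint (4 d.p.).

m = -3.5, p(m) = -0.125 (−); new bracket [-3.5, -3]
m = -3.25, p(m) = 1.734375 (+); new bracket [-3.5, -3.25]
m = -3.375, p(m) = 0.884766 (+); new bracket [-3.5, -3.375]

0.8848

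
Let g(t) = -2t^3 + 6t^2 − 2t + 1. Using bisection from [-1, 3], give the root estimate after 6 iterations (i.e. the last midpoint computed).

g(1) = 3 > 0, so the root lies in [1, 3]
g(2) = 5 > 0, so the root lies in [2, 3]
g(2.5) = 2.25 > 0, so the root lies in [2.5, 3]
g(2.75) = -0.7188 < 0, so the root lies in [2.5, 2.75]
g(2.625) = 0.918 > 0, so the root lies in [2.625, 2.75]
g(2.6875) = 0.1392 > 0, so the root lies in [2.6875, 2.75]

2.6875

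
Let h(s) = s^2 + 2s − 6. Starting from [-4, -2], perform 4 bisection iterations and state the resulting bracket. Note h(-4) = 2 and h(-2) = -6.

[-3.75, -3.625]

s = -3 gives h = -3, negative; keep [-4, -3]
s = -3.5 gives h = -0.75, negative; keep [-4, -3.5]
s = -3.75 gives h = 0.5625, positive; keep [-3.75, -3.5]
s = -3.625 gives h = -0.1094, negative; keep [-3.75, -3.625]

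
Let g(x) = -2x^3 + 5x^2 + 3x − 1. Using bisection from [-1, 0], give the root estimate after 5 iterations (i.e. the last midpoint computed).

midpoint -0.5: g = -1 < 0 → [-1, -0.5]
midpoint -0.75: g = 0.40625 > 0 → [-0.75, -0.5]
midpoint -0.625: g = -0.433594 < 0 → [-0.75, -0.625]
midpoint -0.6875: g = -0.0493 < 0 → [-0.75, -0.6875]
midpoint -0.71875: g = 0.1694 > 0 → [-0.71875, -0.6875]

-0.71875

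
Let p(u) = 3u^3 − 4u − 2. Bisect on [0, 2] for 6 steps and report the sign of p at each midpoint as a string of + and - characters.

u = 1 gives p = -3, negative; keep [1, 2]
u = 1.5 gives p = 2.125, positive; keep [1, 1.5]
u = 1.25 gives p = -1.140625, negative; keep [1.25, 1.5]
u = 1.375 gives p = 0.2988, positive; keep [1.25, 1.375]
u = 1.3125 gives p = -0.467, negative; keep [1.3125, 1.375]
u = 1.34375 gives p = -0.0959, negative; keep [1.34375, 1.375]

-+-+--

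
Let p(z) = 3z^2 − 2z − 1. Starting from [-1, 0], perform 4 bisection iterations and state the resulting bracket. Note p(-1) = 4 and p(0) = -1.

[-0.375, -0.3125]

midpoint -0.5: p = 0.75 > 0 → [-0.5, 0]
midpoint -0.25: p = -0.3125 < 0 → [-0.5, -0.25]
midpoint -0.375: p = 0.171875 > 0 → [-0.375, -0.25]
midpoint -0.3125: p = -0.082 < 0 → [-0.375, -0.3125]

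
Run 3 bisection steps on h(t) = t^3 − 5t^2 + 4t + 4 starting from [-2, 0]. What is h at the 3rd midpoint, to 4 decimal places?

t = -1 gives h = -6, negative; keep [-1, 0]
t = -0.5 gives h = 0.625, positive; keep [-1, -0.5]
t = -0.75 gives h = -2.234375, negative; keep [-0.75, -0.5]

-2.2344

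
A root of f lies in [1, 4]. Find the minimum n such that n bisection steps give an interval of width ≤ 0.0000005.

Width after n steps is 3/2^n. Need 2^n ≥ 3/0.0000005 = 6000000.
2^22 = 4194304 < 6000000 ≤ 2^23 = 8388608, so n = 23.

23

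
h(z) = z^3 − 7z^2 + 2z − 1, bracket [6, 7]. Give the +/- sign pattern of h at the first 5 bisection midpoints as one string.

h(6.5) = -9.125 < 0, so the root lies in [6.5, 7]
h(6.75) = 1.109375 > 0, so the root lies in [6.5, 6.75]
h(6.625) = -4.208984 < 0, so the root lies in [6.625, 6.75]
h(6.6875) = -1.6008 < 0, so the root lies in [6.6875, 6.75]
h(6.71875) = -0.2586 < 0, so the root lies in [6.71875, 6.75]

-+---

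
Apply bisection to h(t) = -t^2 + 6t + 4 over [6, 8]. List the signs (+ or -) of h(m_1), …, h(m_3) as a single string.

t = 7 gives h = -3, negative; keep [6, 7]
t = 6.5 gives h = 0.75, positive; keep [6.5, 7]
t = 6.75 gives h = -1.0625, negative; keep [6.5, 6.75]

-+-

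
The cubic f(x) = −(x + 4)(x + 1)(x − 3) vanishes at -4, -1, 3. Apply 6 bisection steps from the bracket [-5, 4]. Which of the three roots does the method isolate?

3

f(-0.5) = 6.125 > 0, so the root lies in [-0.5, 4]
f(1.75) = 19.765625 > 0, so the root lies in [1.75, 4]
f(2.875) = 3.330078 > 0, so the root lies in [2.875, 4]
f(3.4375) = -14.4392 < 0, so the root lies in [2.875, 3.4375]
f(3.15625) = -4.6474 < 0, so the root lies in [2.875, 3.15625]
f(3.015625) = -0.4402 < 0, so the root lies in [2.875, 3.015625]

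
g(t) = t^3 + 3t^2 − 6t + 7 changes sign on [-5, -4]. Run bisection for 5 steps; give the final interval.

g(-4.5) = 3.625 > 0, so the root lies in [-5, -4.5]
g(-4.75) = -3.984375 < 0, so the root lies in [-4.75, -4.5]
g(-4.625) = -0.009766 < 0, so the root lies in [-4.625, -4.5]
g(-4.5625) = 1.8494 > 0, so the root lies in [-4.625, -4.5625]
g(-4.59375) = 0.9303 > 0, so the root lies in [-4.625, -4.59375]

[-4.625, -4.59375]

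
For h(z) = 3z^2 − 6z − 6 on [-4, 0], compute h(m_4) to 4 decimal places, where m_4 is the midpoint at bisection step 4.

0.1875

m = -2, h(m) = 18 (+); new bracket [-2, 0]
m = -1, h(m) = 3 (+); new bracket [-1, 0]
m = -0.5, h(m) = -2.25 (−); new bracket [-1, -0.5]
m = -0.75, h(m) = 0.1875 (+); new bracket [-0.75, -0.5]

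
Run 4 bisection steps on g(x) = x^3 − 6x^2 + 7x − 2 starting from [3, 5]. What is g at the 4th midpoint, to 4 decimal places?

midpoint 4: g = -6 < 0 → [4, 5]
midpoint 4.5: g = -0.875 < 0 → [4.5, 5]
midpoint 4.75: g = 3.046875 > 0 → [4.5, 4.75]
midpoint 4.625: g = 0.9629 > 0 → [4.5, 4.625]

0.9629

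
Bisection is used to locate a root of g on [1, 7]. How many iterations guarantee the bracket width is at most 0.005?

Width after n steps is 6/2^n. Need 2^n ≥ 6/0.005 = 1200.
2^10 = 1024 < 1200 ≤ 2^11 = 2048, so n = 11.

11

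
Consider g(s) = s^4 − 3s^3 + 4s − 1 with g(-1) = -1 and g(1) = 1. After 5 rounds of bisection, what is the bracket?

[0.25, 0.3125]

g(0) = -1 < 0, so the root lies in [0, 1]
g(0.5) = 0.6875 > 0, so the root lies in [0, 0.5]
g(0.25) = -0.042969 < 0, so the root lies in [0.25, 0.5]
g(0.375) = 0.3616 > 0, so the root lies in [0.25, 0.375]
g(0.3125) = 0.168 > 0, so the root lies in [0.25, 0.3125]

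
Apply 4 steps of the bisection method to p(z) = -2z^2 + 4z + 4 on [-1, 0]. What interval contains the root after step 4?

midpoint -0.5: p = 1.5 > 0 → [-1, -0.5]
midpoint -0.75: p = -0.125 < 0 → [-0.75, -0.5]
midpoint -0.625: p = 0.71875 > 0 → [-0.75, -0.625]
midpoint -0.6875: p = 0.3047 > 0 → [-0.75, -0.6875]

[-0.75, -0.6875]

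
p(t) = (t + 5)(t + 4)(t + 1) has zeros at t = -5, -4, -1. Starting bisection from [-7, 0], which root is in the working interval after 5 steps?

midpoint -3.5: p = -1.875 < 0 → [-3.5, 0]
midpoint -1.75: p = -5.484375 < 0 → [-1.75, 0]
midpoint -0.875: p = 1.611328 > 0 → [-1.75, -0.875]
midpoint -1.3125: p = -3.0969 < 0 → [-1.3125, -0.875]
midpoint -1.09375: p = -1.0643 < 0 → [-1.09375, -0.875]

-1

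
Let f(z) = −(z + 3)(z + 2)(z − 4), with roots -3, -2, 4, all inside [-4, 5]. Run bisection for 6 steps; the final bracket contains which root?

m = 0.5, f(m) = 30.625 (+); new bracket [0.5, 5]
m = 2.75, f(m) = 34.140625 (+); new bracket [2.75, 5]
m = 3.875, f(m) = 5.048828 (+); new bracket [3.875, 5]
m = 4.4375, f(m) = -20.947 (−); new bracket [3.875, 4.4375]
m = 4.15625, f(m) = -6.8837 (−); new bracket [3.875, 4.15625]
m = 4.015625, f(m) = -0.6594 (−); new bracket [3.875, 4.015625]

4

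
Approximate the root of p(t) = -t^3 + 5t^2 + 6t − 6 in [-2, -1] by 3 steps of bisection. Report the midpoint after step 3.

-1.625

p(-1.5) = -0.375 < 0, so the root lies in [-2, -1.5]
p(-1.75) = 4.171875 > 0, so the root lies in [-1.75, -1.5]
p(-1.625) = 1.744141 > 0, so the root lies in [-1.625, -1.5]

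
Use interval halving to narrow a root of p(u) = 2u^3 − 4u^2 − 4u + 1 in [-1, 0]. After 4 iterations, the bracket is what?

p(-0.5) = 1.75 > 0, so the root lies in [-1, -0.5]
p(-0.75) = 0.90625 > 0, so the root lies in [-1, -0.75]
p(-0.875) = 0.097656 > 0, so the root lies in [-1, -0.875]
p(-0.9375) = -0.4136 < 0, so the root lies in [-0.9375, -0.875]

[-0.9375, -0.875]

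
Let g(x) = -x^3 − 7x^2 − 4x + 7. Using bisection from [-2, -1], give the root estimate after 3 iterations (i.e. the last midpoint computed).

midpoint -1.5: g = 0.625 > 0 → [-2, -1.5]
midpoint -1.75: g = -2.078125 < 0 → [-1.75, -1.5]
midpoint -1.625: g = -0.693359 < 0 → [-1.625, -1.5]

-1.625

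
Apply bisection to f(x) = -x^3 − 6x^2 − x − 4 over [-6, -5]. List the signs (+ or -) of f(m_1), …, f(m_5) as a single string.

m = -5.5, f(m) = -13.625 (−); new bracket [-6, -5.5]
m = -5.75, f(m) = -6.515625 (−); new bracket [-6, -5.75]
m = -5.875, f(m) = -2.439453 (−); new bracket [-6, -5.875]
m = -5.9375, f(m) = -0.2659 (−); new bracket [-6, -5.9375]
m = -5.96875, f(m) = 0.8554 (+); new bracket [-5.96875, -5.9375]

----+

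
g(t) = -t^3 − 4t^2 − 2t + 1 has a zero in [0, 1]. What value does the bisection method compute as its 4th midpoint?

0.3125

m = 0.5, g(m) = -1.125 (−); new bracket [0, 0.5]
m = 0.25, g(m) = 0.234375 (+); new bracket [0.25, 0.5]
m = 0.375, g(m) = -0.365234 (−); new bracket [0.25, 0.375]
m = 0.3125, g(m) = -0.0461 (−); new bracket [0.25, 0.3125]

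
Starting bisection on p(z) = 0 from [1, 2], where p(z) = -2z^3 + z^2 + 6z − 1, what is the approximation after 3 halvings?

m = 1.5, p(m) = 3.5 (+); new bracket [1.5, 2]
m = 1.75, p(m) = 1.84375 (+); new bracket [1.75, 2]
m = 1.875, p(m) = 0.582031 (+); new bracket [1.875, 2]

1.875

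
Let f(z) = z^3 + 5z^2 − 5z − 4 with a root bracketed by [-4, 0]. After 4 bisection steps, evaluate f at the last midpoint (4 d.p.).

2.1406

f(-2) = 18 > 0, so the root lies in [-2, 0]
f(-1) = 5 > 0, so the root lies in [-1, 0]
f(-0.5) = -0.375 < 0, so the root lies in [-1, -0.5]
f(-0.75) = 2.1406 > 0, so the root lies in [-0.75, -0.5]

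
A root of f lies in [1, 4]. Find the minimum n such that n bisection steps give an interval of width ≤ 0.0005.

13

Width after n steps is 3/2^n. Need 2^n ≥ 3/0.0005 = 6000.
2^12 = 4096 < 6000 ≤ 2^13 = 8192, so n = 13.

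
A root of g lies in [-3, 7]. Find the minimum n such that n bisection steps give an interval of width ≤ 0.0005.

15

Width after n steps is 10/2^n. Need 2^n ≥ 10/0.0005 = 20000.
2^14 = 16384 < 20000 ≤ 2^15 = 32768, so n = 15.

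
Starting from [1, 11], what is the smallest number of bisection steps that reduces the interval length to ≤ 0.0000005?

25

Width after n steps is 10/2^n. Need 2^n ≥ 10/0.0000005 = 20000000.
2^24 = 16777216 < 20000000 ≤ 2^25 = 33554432, so n = 25.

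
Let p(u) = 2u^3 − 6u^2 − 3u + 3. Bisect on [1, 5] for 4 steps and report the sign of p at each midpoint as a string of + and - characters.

-++-

m = 3, p(m) = -6 (−); new bracket [3, 5]
m = 4, p(m) = 23 (+); new bracket [3, 4]
m = 3.5, p(m) = 4.75 (+); new bracket [3, 3.5]
m = 3.25, p(m) = -1.4688 (−); new bracket [3.25, 3.5]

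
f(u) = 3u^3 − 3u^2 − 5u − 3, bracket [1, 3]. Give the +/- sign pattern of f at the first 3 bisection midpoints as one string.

m = 2, f(m) = -1 (−); new bracket [2, 3]
m = 2.5, f(m) = 12.625 (+); new bracket [2, 2.5]
m = 2.25, f(m) = 4.734375 (+); new bracket [2, 2.25]

-++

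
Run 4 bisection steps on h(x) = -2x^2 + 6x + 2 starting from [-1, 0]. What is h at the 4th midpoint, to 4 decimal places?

h(-0.5) = -1.5 < 0, so the root lies in [-0.5, 0]
h(-0.25) = 0.375 > 0, so the root lies in [-0.5, -0.25]
h(-0.375) = -0.53125 < 0, so the root lies in [-0.375, -0.25]
h(-0.3125) = -0.0703 < 0, so the root lies in [-0.3125, -0.25]

-0.0703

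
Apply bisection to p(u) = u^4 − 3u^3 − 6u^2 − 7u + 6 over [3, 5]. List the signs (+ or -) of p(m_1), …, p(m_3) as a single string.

m = 4, p(m) = -54 (−); new bracket [4, 5]
m = 4.5, p(m) = -10.3125 (−); new bracket [4.5, 5]
m = 4.75, p(m) = 24.925781 (+); new bracket [4.5, 4.75]

--+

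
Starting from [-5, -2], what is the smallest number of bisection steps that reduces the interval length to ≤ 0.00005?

Width after n steps is 3/2^n. Need 2^n ≥ 3/0.00005 = 60000.
2^15 = 32768 < 60000 ≤ 2^16 = 65536, so n = 16.

16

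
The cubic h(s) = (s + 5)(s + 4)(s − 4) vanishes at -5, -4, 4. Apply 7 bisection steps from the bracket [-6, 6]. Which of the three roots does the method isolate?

4

h(0) = -80 < 0, so the root lies in [0, 6]
h(3) = -56 < 0, so the root lies in [3, 6]
h(4.5) = 40.375 > 0, so the root lies in [3, 4.5]
h(3.75) = -16.9531 < 0, so the root lies in [3.75, 4.5]
h(4.125) = 9.2676 > 0, so the root lies in [3.75, 4.125]
h(3.9375) = -4.4338 < 0, so the root lies in [3.9375, 4.125]
h(4.03125) = 2.2666 > 0, so the root lies in [3.9375, 4.03125]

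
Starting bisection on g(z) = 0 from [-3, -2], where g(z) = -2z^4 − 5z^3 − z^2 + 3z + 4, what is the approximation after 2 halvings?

-2.25

z = -2.5 gives g = -9.75, negative; keep [-2.5, -2]
z = -2.25 gives g = -2.117188, negative; keep [-2.25, -2]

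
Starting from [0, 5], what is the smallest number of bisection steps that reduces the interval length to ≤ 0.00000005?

Width after n steps is 5/2^n. Need 2^n ≥ 5/0.00000005 = 100000000.
2^26 = 67108864 < 100000000 ≤ 2^27 = 134217728, so n = 27.

27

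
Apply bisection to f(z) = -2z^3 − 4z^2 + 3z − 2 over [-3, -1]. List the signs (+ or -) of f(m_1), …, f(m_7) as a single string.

f(-2) = -8 < 0, so the root lies in [-3, -2]
f(-2.5) = -3.25 < 0, so the root lies in [-3, -2.5]
f(-2.75) = 1.09375 > 0, so the root lies in [-2.75, -2.5]
f(-2.625) = -1.2617 < 0, so the root lies in [-2.75, -2.625]
f(-2.6875) = -0.1313 < 0, so the root lies in [-2.75, -2.6875]
f(-2.71875) = 0.4692 > 0, so the root lies in [-2.71875, -2.6875]
f(-2.703125) = 0.1659 > 0, so the root lies in [-2.703125, -2.6875]

--+--++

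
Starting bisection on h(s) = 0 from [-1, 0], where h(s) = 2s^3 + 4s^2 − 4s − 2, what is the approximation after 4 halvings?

h(-0.5) = 0.75 > 0, so the root lies in [-0.5, 0]
h(-0.25) = -0.78125 < 0, so the root lies in [-0.5, -0.25]
h(-0.375) = -0.042969 < 0, so the root lies in [-0.5, -0.375]
h(-0.4375) = 0.3481 > 0, so the root lies in [-0.4375, -0.375]

-0.4375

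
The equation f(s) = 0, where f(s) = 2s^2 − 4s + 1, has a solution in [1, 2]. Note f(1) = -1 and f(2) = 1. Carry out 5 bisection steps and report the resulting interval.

[1.6875, 1.71875]

s = 1.5 gives f = -0.5, negative; keep [1.5, 2]
s = 1.75 gives f = 0.125, positive; keep [1.5, 1.75]
s = 1.625 gives f = -0.21875, negative; keep [1.625, 1.75]
s = 1.6875 gives f = -0.0547, negative; keep [1.6875, 1.75]
s = 1.71875 gives f = 0.0332, positive; keep [1.6875, 1.71875]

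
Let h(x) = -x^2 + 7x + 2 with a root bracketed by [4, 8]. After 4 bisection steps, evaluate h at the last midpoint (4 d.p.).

0.1875

midpoint 6: h = 8 > 0 → [6, 8]
midpoint 7: h = 2 > 0 → [7, 8]
midpoint 7.5: h = -1.75 < 0 → [7, 7.5]
midpoint 7.25: h = 0.1875 > 0 → [7.25, 7.5]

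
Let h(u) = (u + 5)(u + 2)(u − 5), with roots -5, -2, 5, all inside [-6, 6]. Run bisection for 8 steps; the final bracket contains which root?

h(0) = -50 < 0, so the root lies in [0, 6]
h(3) = -80 < 0, so the root lies in [3, 6]
h(4.5) = -30.875 < 0, so the root lies in [4.5, 6]
h(5.25) = 18.5781 > 0, so the root lies in [4.5, 5.25]
h(4.875) = -8.4863 < 0, so the root lies in [4.875, 5.25]
h(5.0625) = 4.4417 > 0, so the root lies in [4.875, 5.0625]
h(4.96875) = -2.1709 < 0, so the root lies in [4.96875, 5.0625]
h(5.015625) = 1.0979 > 0, so the root lies in [4.96875, 5.015625]

5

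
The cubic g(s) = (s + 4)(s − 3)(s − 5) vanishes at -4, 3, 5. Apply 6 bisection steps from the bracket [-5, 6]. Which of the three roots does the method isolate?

g(0.5) = 50.625 > 0, so the root lies in [-5, 0.5]
g(-2.25) = 66.609375 > 0, so the root lies in [-5, -2.25]
g(-3.625) = 21.427734 > 0, so the root lies in [-5, -3.625]
g(-4.3125) = -21.2805 < 0, so the root lies in [-4.3125, -3.625]
g(-3.96875) = 1.9532 > 0, so the root lies in [-4.3125, -3.96875]
g(-4.140625) = -9.1786 < 0, so the root lies in [-4.140625, -3.96875]

-4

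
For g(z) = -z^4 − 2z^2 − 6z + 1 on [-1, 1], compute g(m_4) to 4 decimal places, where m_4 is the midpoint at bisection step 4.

0.2185

m = 0, g(m) = 1 (+); new bracket [0, 1]
m = 0.5, g(m) = -2.5625 (−); new bracket [0, 0.5]
m = 0.25, g(m) = -0.628906 (−); new bracket [0, 0.25]
m = 0.125, g(m) = 0.2185 (+); new bracket [0.125, 0.25]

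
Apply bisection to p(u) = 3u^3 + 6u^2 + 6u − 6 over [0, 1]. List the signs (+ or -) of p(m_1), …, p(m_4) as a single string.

-++-

u = 0.5 gives p = -1.125, negative; keep [0.5, 1]
u = 0.75 gives p = 3.140625, positive; keep [0.5, 0.75]
u = 0.625 gives p = 0.826172, positive; keep [0.5, 0.625]
u = 0.5625 gives p = -0.1926, negative; keep [0.5625, 0.625]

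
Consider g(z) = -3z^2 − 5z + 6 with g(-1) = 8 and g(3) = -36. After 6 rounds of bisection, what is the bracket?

[0.75, 0.8125]

m = 1, g(m) = -2 (−); new bracket [-1, 1]
m = 0, g(m) = 6 (+); new bracket [0, 1]
m = 0.5, g(m) = 2.75 (+); new bracket [0.5, 1]
m = 0.75, g(m) = 0.5625 (+); new bracket [0.75, 1]
m = 0.875, g(m) = -0.6719 (−); new bracket [0.75, 0.875]
m = 0.8125, g(m) = -0.043 (−); new bracket [0.75, 0.8125]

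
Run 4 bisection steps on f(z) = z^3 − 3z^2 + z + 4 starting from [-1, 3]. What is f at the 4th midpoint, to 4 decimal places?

1.1406

f(1) = 3 > 0, so the root lies in [-1, 1]
f(0) = 4 > 0, so the root lies in [-1, 0]
f(-0.5) = 2.625 > 0, so the root lies in [-1, -0.5]
f(-0.75) = 1.1406 > 0, so the root lies in [-1, -0.75]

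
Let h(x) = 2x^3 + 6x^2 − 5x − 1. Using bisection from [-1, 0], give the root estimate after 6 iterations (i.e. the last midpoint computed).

x = -0.5 gives h = 2.75, positive; keep [-0.5, 0]
x = -0.25 gives h = 0.59375, positive; keep [-0.25, 0]
x = -0.125 gives h = -0.285156, negative; keep [-0.25, -0.125]
x = -0.1875 gives h = 0.1353, positive; keep [-0.1875, -0.125]
x = -0.15625 gives h = -0.0799, negative; keep [-0.1875, -0.15625]
x = -0.171875 gives h = 0.0265, positive; keep [-0.171875, -0.15625]

-0.171875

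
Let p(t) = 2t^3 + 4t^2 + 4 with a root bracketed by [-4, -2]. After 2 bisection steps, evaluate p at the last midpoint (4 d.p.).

p(-3) = -14 < 0, so the root lies in [-3, -2]
p(-2.5) = -2.25 < 0, so the root lies in [-2.5, -2]

-2.2500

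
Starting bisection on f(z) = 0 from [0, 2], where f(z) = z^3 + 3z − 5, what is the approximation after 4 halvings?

1.125

m = 1, f(m) = -1 (−); new bracket [1, 2]
m = 1.5, f(m) = 2.875 (+); new bracket [1, 1.5]
m = 1.25, f(m) = 0.703125 (+); new bracket [1, 1.25]
m = 1.125, f(m) = -0.2012 (−); new bracket [1.125, 1.25]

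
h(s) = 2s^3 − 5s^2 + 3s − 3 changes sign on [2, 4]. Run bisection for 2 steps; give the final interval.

midpoint 3: h = 15 > 0 → [2, 3]
midpoint 2.5: h = 4.5 > 0 → [2, 2.5]

[2, 2.5]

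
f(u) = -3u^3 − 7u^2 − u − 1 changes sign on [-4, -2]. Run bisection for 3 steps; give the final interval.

[-2.5, -2.25]

f(-3) = 20 > 0, so the root lies in [-3, -2]
f(-2.5) = 4.625 > 0, so the root lies in [-2.5, -2]
f(-2.25) = -0.015625 < 0, so the root lies in [-2.5, -2.25]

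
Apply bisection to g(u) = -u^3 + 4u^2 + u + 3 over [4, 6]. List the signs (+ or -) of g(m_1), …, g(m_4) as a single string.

--++

m = 5, g(m) = -17 (−); new bracket [4, 5]
m = 4.5, g(m) = -2.625 (−); new bracket [4, 4.5]
m = 4.25, g(m) = 2.734375 (+); new bracket [4.25, 4.5]
m = 4.375, g(m) = 0.1973 (+); new bracket [4.375, 4.5]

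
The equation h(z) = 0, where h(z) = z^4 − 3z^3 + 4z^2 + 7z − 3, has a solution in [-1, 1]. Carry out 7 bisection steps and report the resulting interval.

m = 0, h(m) = -3 (−); new bracket [0, 1]
m = 0.5, h(m) = 1.1875 (+); new bracket [0, 0.5]
m = 0.25, h(m) = -1.042969 (−); new bracket [0.25, 0.5]
m = 0.375, h(m) = 0.0491 (+); new bracket [0.25, 0.375]
m = 0.3125, h(m) = -0.5039 (−); new bracket [0.3125, 0.375]
m = 0.34375, h(m) = -0.229 (−); new bracket [0.34375, 0.375]
m = 0.359375, h(m) = -0.0903 (−); new bracket [0.359375, 0.375]

[0.359375, 0.375]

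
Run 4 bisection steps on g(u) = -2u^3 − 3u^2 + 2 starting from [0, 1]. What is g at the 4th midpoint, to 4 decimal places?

-0.0679

m = 0.5, g(m) = 1 (+); new bracket [0.5, 1]
m = 0.75, g(m) = -0.53125 (−); new bracket [0.5, 0.75]
m = 0.625, g(m) = 0.339844 (+); new bracket [0.625, 0.75]
m = 0.6875, g(m) = -0.0679 (−); new bracket [0.625, 0.6875]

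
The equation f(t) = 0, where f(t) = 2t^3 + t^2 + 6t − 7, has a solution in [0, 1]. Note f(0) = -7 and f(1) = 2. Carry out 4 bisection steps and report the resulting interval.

t = 0.5 gives f = -3.5, negative; keep [0.5, 1]
t = 0.75 gives f = -1.09375, negative; keep [0.75, 1]
t = 0.875 gives f = 0.355469, positive; keep [0.75, 0.875]
t = 0.8125 gives f = -0.3921, negative; keep [0.8125, 0.875]

[0.8125, 0.875]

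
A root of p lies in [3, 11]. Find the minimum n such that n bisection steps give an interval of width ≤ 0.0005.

14

Width after n steps is 8/2^n. Need 2^n ≥ 8/0.0005 = 16000.
2^13 = 8192 < 16000 ≤ 2^14 = 16384, so n = 14.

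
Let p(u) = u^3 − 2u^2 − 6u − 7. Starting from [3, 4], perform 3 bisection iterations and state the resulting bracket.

[3.875, 4]

m = 3.5, p(m) = -9.625 (−); new bracket [3.5, 4]
m = 3.75, p(m) = -4.890625 (−); new bracket [3.75, 4]
m = 3.875, p(m) = -2.095703 (−); new bracket [3.875, 4]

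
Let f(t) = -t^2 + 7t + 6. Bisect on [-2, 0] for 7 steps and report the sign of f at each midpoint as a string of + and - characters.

m = -1, f(m) = -2 (−); new bracket [-1, 0]
m = -0.5, f(m) = 2.25 (+); new bracket [-1, -0.5]
m = -0.75, f(m) = 0.1875 (+); new bracket [-1, -0.75]
m = -0.875, f(m) = -0.8906 (−); new bracket [-0.875, -0.75]
m = -0.8125, f(m) = -0.3477 (−); new bracket [-0.8125, -0.75]
m = -0.78125, f(m) = -0.0791 (−); new bracket [-0.78125, -0.75]
m = -0.765625, f(m) = 0.0544 (+); new bracket [-0.78125, -0.765625]

-++---+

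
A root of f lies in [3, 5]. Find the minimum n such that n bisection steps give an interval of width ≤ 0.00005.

16

Width after n steps is 2/2^n. Need 2^n ≥ 2/0.00005 = 40000.
2^15 = 32768 < 40000 ≤ 2^16 = 65536, so n = 16.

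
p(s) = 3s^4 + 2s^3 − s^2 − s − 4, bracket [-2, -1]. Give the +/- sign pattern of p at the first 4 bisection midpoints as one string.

s = -1.5 gives p = 3.6875, positive; keep [-1.5, -1]
s = -1.25 gives p = -0.894531, negative; keep [-1.5, -1.25]
s = -1.375 gives p = 1.008545, positive; keep [-1.375, -1.25]
s = -1.3125 gives p = -0.0295, negative; keep [-1.375, -1.3125]

+-+-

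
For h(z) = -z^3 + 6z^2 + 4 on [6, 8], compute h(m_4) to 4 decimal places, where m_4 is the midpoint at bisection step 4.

-0.6895

m = 7, h(m) = -45 (−); new bracket [6, 7]
m = 6.5, h(m) = -17.125 (−); new bracket [6, 6.5]
m = 6.25, h(m) = -5.765625 (−); new bracket [6, 6.25]
m = 6.125, h(m) = -0.6895 (−); new bracket [6, 6.125]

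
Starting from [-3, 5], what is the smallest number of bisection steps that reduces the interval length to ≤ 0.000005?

Width after n steps is 8/2^n. Need 2^n ≥ 8/0.000005 = 1600000.
2^20 = 1048576 < 1600000 ≤ 2^21 = 2097152, so n = 21.

21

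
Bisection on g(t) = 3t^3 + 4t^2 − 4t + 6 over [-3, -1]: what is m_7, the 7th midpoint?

-2.296875

t = -2 gives g = 6, positive; keep [-3, -2]
t = -2.5 gives g = -5.875, negative; keep [-2.5, -2]
t = -2.25 gives g = 1.078125, positive; keep [-2.5, -2.25]
t = -2.375 gives g = -2.127, negative; keep [-2.375, -2.25]
t = -2.3125 gives g = -0.4587, negative; keep [-2.3125, -2.25]
t = -2.28125 gives g = 0.3258, positive; keep [-2.3125, -2.28125]
t = -2.296875 gives g = -0.0624, negative; keep [-2.296875, -2.28125]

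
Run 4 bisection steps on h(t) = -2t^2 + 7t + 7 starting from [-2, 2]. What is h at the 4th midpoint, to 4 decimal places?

0.6250

h(0) = 7 > 0, so the root lies in [-2, 0]
h(-1) = -2 < 0, so the root lies in [-1, 0]
h(-0.5) = 3 > 0, so the root lies in [-1, -0.5]
h(-0.75) = 0.625 > 0, so the root lies in [-1, -0.75]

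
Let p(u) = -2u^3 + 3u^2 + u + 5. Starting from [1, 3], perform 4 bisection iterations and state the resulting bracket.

m = 2, p(m) = 3 (+); new bracket [2, 3]
m = 2.5, p(m) = -5 (−); new bracket [2, 2.5]
m = 2.25, p(m) = -0.34375 (−); new bracket [2, 2.25]
m = 2.125, p(m) = 1.4805 (+); new bracket [2.125, 2.25]

[2.125, 2.25]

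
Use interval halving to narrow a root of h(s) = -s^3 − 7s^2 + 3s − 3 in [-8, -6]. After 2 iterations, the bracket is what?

[-7.5, -7]

h(-7) = -24 < 0, so the root lies in [-8, -7]
h(-7.5) = 2.625 > 0, so the root lies in [-7.5, -7]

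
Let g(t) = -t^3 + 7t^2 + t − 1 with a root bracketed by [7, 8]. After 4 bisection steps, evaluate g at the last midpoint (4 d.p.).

g(7.5) = -21.625 < 0, so the root lies in [7, 7.5]
g(7.25) = -6.890625 < 0, so the root lies in [7, 7.25]
g(7.125) = -0.220703 < 0, so the root lies in [7, 7.125]
g(7.0625) = 2.9451 > 0, so the root lies in [7.0625, 7.125]

2.9451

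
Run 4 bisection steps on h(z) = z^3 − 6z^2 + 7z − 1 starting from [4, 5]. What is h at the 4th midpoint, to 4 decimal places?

m = 4.5, h(m) = 0.125 (+); new bracket [4, 4.5]
m = 4.25, h(m) = -2.859375 (−); new bracket [4.25, 4.5]
m = 4.375, h(m) = -1.478516 (−); new bracket [4.375, 4.5]
m = 4.4375, h(m) = -0.7053 (−); new bracket [4.4375, 4.5]

-0.7053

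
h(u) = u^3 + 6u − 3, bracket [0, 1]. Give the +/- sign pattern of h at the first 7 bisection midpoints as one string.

m = 0.5, h(m) = 0.125 (+); new bracket [0, 0.5]
m = 0.25, h(m) = -1.484375 (−); new bracket [0.25, 0.5]
m = 0.375, h(m) = -0.697266 (−); new bracket [0.375, 0.5]
m = 0.4375, h(m) = -0.2913 (−); new bracket [0.4375, 0.5]
m = 0.46875, h(m) = -0.0845 (−); new bracket [0.46875, 0.5]
m = 0.484375, h(m) = 0.0199 (+); new bracket [0.46875, 0.484375]
m = 0.4765625, h(m) = -0.0324 (−); new bracket [0.4765625, 0.484375]

+----+-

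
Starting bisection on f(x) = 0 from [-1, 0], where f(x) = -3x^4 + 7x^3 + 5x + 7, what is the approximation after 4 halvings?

-0.6875

midpoint -0.5: f = 3.4375 > 0 → [-1, -0.5]
midpoint -0.75: f = -0.652344 < 0 → [-0.75, -0.5]
midpoint -0.625: f = 1.708252 > 0 → [-0.75, -0.625]
midpoint -0.6875: f = 0.6176 > 0 → [-0.75, -0.6875]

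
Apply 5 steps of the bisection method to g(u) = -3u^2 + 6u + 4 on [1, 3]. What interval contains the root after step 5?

[2.5, 2.5625]

midpoint 2: g = 4 > 0 → [2, 3]
midpoint 2.5: g = 0.25 > 0 → [2.5, 3]
midpoint 2.75: g = -2.1875 < 0 → [2.5, 2.75]
midpoint 2.625: g = -0.9219 < 0 → [2.5, 2.625]
midpoint 2.5625: g = -0.3242 < 0 → [2.5, 2.5625]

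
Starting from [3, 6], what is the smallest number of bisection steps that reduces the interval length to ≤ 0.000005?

Width after n steps is 3/2^n. Need 2^n ≥ 3/0.000005 = 600000.
2^19 = 524288 < 600000 ≤ 2^20 = 1048576, so n = 20.

20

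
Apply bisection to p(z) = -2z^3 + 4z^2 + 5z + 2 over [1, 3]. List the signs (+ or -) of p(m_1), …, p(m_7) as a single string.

+++++-+

midpoint 2: p = 12 > 0 → [2, 3]
midpoint 2.5: p = 8.25 > 0 → [2.5, 3]
midpoint 2.75: p = 4.40625 > 0 → [2.75, 3]
midpoint 2.875: p = 1.9102 > 0 → [2.875, 3]
midpoint 2.9375: p = 0.5083 > 0 → [2.9375, 3]
midpoint 2.96875: p = -0.2324 < 0 → [2.9375, 2.96875]
midpoint 2.953125: p = 0.1413 > 0 → [2.953125, 2.96875]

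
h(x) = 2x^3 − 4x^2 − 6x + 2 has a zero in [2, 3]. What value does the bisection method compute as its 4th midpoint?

2.9375

m = 2.5, h(m) = -6.75 (−); new bracket [2.5, 3]
m = 2.75, h(m) = -3.15625 (−); new bracket [2.75, 3]
m = 2.875, h(m) = -0.785156 (−); new bracket [2.875, 3]
m = 2.9375, h(m) = 0.5542 (+); new bracket [2.875, 2.9375]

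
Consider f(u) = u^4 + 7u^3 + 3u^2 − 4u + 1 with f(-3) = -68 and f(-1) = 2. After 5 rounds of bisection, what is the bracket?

f(-2) = -19 < 0, so the root lies in [-2, -1]
f(-1.5) = -4.8125 < 0, so the root lies in [-1.5, -1]
f(-1.25) = -0.542969 < 0, so the root lies in [-1.25, -1]
f(-1.125) = 0.9319 > 0, so the root lies in [-1.25, -1.125]
f(-1.1875) = 0.2471 > 0, so the root lies in [-1.25, -1.1875]

[-1.25, -1.1875]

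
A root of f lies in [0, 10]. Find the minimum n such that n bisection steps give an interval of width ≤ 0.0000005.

25

Width after n steps is 10/2^n. Need 2^n ≥ 10/0.0000005 = 20000000.
2^24 = 16777216 < 20000000 ≤ 2^25 = 33554432, so n = 25.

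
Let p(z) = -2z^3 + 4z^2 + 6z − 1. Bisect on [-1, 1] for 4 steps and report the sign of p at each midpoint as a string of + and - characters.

-++-

m = 0, p(m) = -1 (−); new bracket [0, 1]
m = 0.5, p(m) = 2.75 (+); new bracket [0, 0.5]
m = 0.25, p(m) = 0.71875 (+); new bracket [0, 0.25]
m = 0.125, p(m) = -0.1914 (−); new bracket [0.125, 0.25]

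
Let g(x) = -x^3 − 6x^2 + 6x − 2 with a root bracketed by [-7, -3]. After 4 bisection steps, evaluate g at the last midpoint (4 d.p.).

g(-5) = -57 < 0, so the root lies in [-7, -5]
g(-6) = -38 < 0, so the root lies in [-7, -6]
g(-6.5) = -19.875 < 0, so the root lies in [-7, -6.5]
g(-6.75) = -8.3281 < 0, so the root lies in [-7, -6.75]

-8.3281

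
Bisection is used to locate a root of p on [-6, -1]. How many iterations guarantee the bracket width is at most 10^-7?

26

Width after n steps is 5/2^n. Need 2^n ≥ 5/10^-7 = 50000000.
2^25 = 33554432 < 50000000 ≤ 2^26 = 67108864, so n = 26.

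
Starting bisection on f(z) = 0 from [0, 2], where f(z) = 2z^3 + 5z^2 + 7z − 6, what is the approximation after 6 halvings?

0.59375

midpoint 1: f = 8 > 0 → [0, 1]
midpoint 0.5: f = -1 < 0 → [0.5, 1]
midpoint 0.75: f = 2.90625 > 0 → [0.5, 0.75]
midpoint 0.625: f = 0.8164 > 0 → [0.5, 0.625]
midpoint 0.5625: f = -0.1245 < 0 → [0.5625, 0.625]
midpoint 0.59375: f = 0.3376 > 0 → [0.5625, 0.59375]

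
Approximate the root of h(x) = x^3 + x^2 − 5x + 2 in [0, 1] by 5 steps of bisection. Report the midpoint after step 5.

0.46875

x = 0.5 gives h = -0.125, negative; keep [0, 0.5]
x = 0.25 gives h = 0.828125, positive; keep [0.25, 0.5]
x = 0.375 gives h = 0.318359, positive; keep [0.375, 0.5]
x = 0.4375 gives h = 0.0876, positive; keep [0.4375, 0.5]
x = 0.46875 gives h = -0.021, negative; keep [0.4375, 0.46875]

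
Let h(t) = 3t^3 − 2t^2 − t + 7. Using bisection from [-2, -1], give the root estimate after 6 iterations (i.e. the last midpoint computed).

-1.203125

midpoint -1.5: h = -6.125 < 0 → [-1.5, -1]
midpoint -1.25: h = -0.734375 < 0 → [-1.25, -1]
midpoint -1.125: h = 1.322266 > 0 → [-1.25, -1.125]
midpoint -1.1875: h = 0.3435 > 0 → [-1.25, -1.1875]
midpoint -1.21875: h = -0.1828 < 0 → [-1.21875, -1.1875]
midpoint -1.203125: h = 0.0835 > 0 → [-1.21875, -1.203125]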